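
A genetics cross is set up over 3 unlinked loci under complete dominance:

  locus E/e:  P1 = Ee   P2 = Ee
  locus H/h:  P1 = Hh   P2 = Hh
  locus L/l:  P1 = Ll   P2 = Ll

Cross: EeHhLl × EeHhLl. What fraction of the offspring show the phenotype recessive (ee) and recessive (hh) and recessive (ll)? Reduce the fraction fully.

EeHhLl gametes: EHL×1, EHl×1, EhL×1, Ehl×1, eHL×1, eHl×1, ehL×1, ehl×1
EeHhLl gametes: EHL×1, EHl×1, EhL×1, Ehl×1, eHL×1, eHl×1, ehL×1, ehl×1
EeHhLl×EeHhLl grid (8·8=64): EEHHLL=1 EEHHLl=2 EEHHll=1 EEHhLL=2 EEHhLl=4 EEHhll=2 EEhhLL=1 EEhhLl=2 EEhhll=1 EeHHLL=2 EeHHLl=4 EeHHll=2 EeHhLL=4 EeHhLl=8 EeHhll=4 EehhLL=2 EehhLl=4 Eehhll=2 eeHHLL=1 eeHHLl=2 eeHHll=1 eeHhLL=2 eeHhLl=4 eeHhll=2 eehhLL=1 eehhLl=2 eehhll=1
ee hh ll hits 1/64; gcd=1; 1÷1/64÷1 = 1/64

P(ee hh ll) = 1/64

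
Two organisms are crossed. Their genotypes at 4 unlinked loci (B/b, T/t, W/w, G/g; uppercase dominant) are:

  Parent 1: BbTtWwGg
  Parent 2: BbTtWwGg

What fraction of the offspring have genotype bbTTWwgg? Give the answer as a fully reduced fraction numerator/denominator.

P(bbTTWwgg) = 1/128

BbTtWwGg gametes: BTWG×1, BTWg×1, BTwG×1, BTwg×1, BtWG×1, BtWg×1, BtwG×1, Btwg×1, bTWG×1, bTWg×1, bTwG×1, bTwg×1, btWG×1, btWg×1, btwG×1, btwg×1
BbTtWwGg gametes: BTWG×1, BTWg×1, BTwG×1, BTwg×1, BtWG×1, BtWg×1, BtwG×1, Btwg×1, bTWG×1, bTWg×1, bTwG×1, bTwg×1, btWG×1, btWg×1, btwG×1, btwg×1
BbTtWwGg×BbTtWwGg grid (16·16=256): BBTTWWGG=1 BBTTWWGg=2 BBTTWWgg=1 BBTTWwGG=2 BBTTWwGg=4 BBTTWwgg=2 BBTTwwGG=1 BBTTwwGg=2 BBTTwwgg=1 BBTtWWGG=2 BBTtWWGg=4 BBTtWWgg=2 BBTtWwGG=4 BBTtWwGg=8 BBTtWwgg=4 BBTtwwGG=2 BBTtwwGg=4 BBTtwwgg=2 BBttWWGG=1 BBttWWGg=2 BBttWWgg=1 BBttWwGG=2 BBttWwGg=4 BBttWwgg=2 BBttwwGG=1 BBttwwGg=2 BBttwwgg=1 BbTTWWGG=2 BbTTWWGg=4 BbTTWWgg=2 BbTTWwGG=4 BbTTWwGg=8 BbTTWwgg=4 BbTTwwGG=2 BbTTwwGg=4 BbTTwwgg=2 BbTtWWGG=4 BbTtWWGg=8 BbTtWWgg=4 BbTtWwGG=8 BbTtWwGg=16 BbTtWwgg=8 BbTtwwGG=4 BbTtwwGg=8 BbTtwwgg=4 BbttWWGG=2 BbttWWGg=4 BbttWWgg=2 BbttWwGG=4 BbttWwGg=8 BbttWwgg=4 BbttwwGG=2 BbttwwGg=4 Bbttwwgg=2 bbTTWWGG=1 bbTTWWGg=2 bbTTWWgg=1 bbTTWwGG=2 bbTTWwGg=4 bbTTWwgg=2 bbTTwwGG=1 bbTTwwGg=2 bbTTwwgg=1 bbTtWWGG=2 bbTtWWGg=4 bbTtWWgg=2 bbTtWwGG=4 bbTtWwGg=8 bbTtWwgg=4 bbTtwwGG=2 bbTtwwGg=4 bbTtwwgg=2 bbttWWGG=1 bbttWWGg=2 bbttWWgg=1 bbttWwGG=2 bbttWwGg=4 bbttWwgg=2 bbttwwGG=1 bbttwwGg=2 bbttwwgg=1
bbTTWwgg hits 2/256; gcd=2; 2÷2/256÷2 = 1/128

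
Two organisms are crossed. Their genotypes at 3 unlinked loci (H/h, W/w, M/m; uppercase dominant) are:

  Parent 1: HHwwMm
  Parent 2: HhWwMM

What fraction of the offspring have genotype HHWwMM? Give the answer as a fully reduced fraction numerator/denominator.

HHwwMm gametes: HwM×4, Hwm×4
HhWwMM gametes: HWM×2, HwM×2, hWM×2, hwM×2
HHwwMm×HhWwMM grid (8·8=64): HHWwMM=8 HHWwMm=8 HHwwMM=8 HHwwMm=8 HhWwMM=8 HhWwMm=8 HhwwMM=8 HhwwMm=8
HHWwMM hits 8/64; gcd=8; 8÷8/64÷8 = 1/8

P(HHWwMM) = 1/8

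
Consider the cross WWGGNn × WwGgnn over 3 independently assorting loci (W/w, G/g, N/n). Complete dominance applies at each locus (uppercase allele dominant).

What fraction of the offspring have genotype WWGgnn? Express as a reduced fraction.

P(WWGgnn) = 1/8

WWGGNn gametes: WGN×4, WGn×4
WwGgnn gametes: WGn×2, Wgn×2, wGn×2, wgn×2
WWGGNn×WwGgnn grid (8·8=64): WWGGNn=8 WWGGnn=8 WWGgNn=8 WWGgnn=8 WwGGNn=8 WwGGnn=8 WwGgNn=8 WwGgnn=8
WWGgnn hits 8/64; gcd=8; 8÷8/64÷8 = 1/8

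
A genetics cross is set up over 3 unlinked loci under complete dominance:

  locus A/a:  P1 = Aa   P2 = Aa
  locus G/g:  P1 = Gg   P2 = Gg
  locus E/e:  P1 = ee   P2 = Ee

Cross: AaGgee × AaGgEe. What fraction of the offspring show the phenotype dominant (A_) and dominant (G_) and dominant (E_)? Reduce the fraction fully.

AaGgee gametes: AGe×2, Age×2, aGe×2, age×2
AaGgEe gametes: AGE×1, AGe×1, AgE×1, Age×1, aGE×1, aGe×1, agE×1, age×1
AaGgee×AaGgEe grid (8·8=64): AAGGEe=2 AAGGee=2 AAGgEe=4 AAGgee=4 AAggEe=2 AAggee=2 AaGGEe=4 AaGGee=4 AaGgEe=8 AaGgee=8 AaggEe=4 Aaggee=4 aaGGEe=2 aaGGee=2 aaGgEe=4 aaGgee=4 aaggEe=2 aaggee=2
A_ G_ E_ hits 18/64; gcd=2; 18÷2/64÷2 = 9/32

P(A_ G_ E_) = 9/32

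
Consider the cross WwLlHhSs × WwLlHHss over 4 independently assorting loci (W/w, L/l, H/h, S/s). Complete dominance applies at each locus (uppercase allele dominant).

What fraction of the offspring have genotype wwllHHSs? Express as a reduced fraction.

P(wwllHHSs) = 1/64

WwLlHhSs gametes: WLHS×1, WLHs×1, WLhS×1, WLhs×1, WlHS×1, WlHs×1, WlhS×1, Wlhs×1, wLHS×1, wLHs×1, wLhS×1, wLhs×1, wlHS×1, wlHs×1, wlhS×1, wlhs×1
WwLlHHss gametes: WLHs×4, WlHs×4, wLHs×4, wlHs×4
WwLlHhSs×WwLlHHss grid (16·16=256): WWLLHHSs=4 WWLLHHss=4 WWLLHhSs=4 WWLLHhss=4 WWLlHHSs=8 WWLlHHss=8 WWLlHhSs=8 WWLlHhss=8 WWllHHSs=4 WWllHHss=4 WWllHhSs=4 WWllHhss=4 WwLLHHSs=8 WwLLHHss=8 WwLLHhSs=8 WwLLHhss=8 WwLlHHSs=16 WwLlHHss=16 WwLlHhSs=16 WwLlHhss=16 WwllHHSs=8 WwllHHss=8 WwllHhSs=8 WwllHhss=8 wwLLHHSs=4 wwLLHHss=4 wwLLHhSs=4 wwLLHhss=4 wwLlHHSs=8 wwLlHHss=8 wwLlHhSs=8 wwLlHhss=8 wwllHHSs=4 wwllHHss=4 wwllHhSs=4 wwllHhss=4
wwllHHSs hits 4/256; gcd=4; 4÷4/256÷4 = 1/64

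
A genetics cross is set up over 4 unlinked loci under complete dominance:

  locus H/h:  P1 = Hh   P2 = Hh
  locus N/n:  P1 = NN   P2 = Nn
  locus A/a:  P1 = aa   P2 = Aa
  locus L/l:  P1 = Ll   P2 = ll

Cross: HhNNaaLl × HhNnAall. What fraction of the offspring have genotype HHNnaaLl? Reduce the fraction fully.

P(HHNnaaLl) = 1/32

HhNNaaLl gametes: HNaL×4, HNal×4, hNaL×4, hNal×4
HhNnAall gametes: HNAl×2, HNal×2, HnAl×2, Hnal×2, hNAl×2, hNal×2, hnAl×2, hnal×2
HhNNaaLl×HhNnAall grid (16·16=256): HHNNAaLl=8 HHNNAall=8 HHNNaaLl=8 HHNNaall=8 HHNnAaLl=8 HHNnAall=8 HHNnaaLl=8 HHNnaall=8 HhNNAaLl=16 HhNNAall=16 HhNNaaLl=16 HhNNaall=16 HhNnAaLl=16 HhNnAall=16 HhNnaaLl=16 HhNnaall=16 hhNNAaLl=8 hhNNAall=8 hhNNaaLl=8 hhNNaall=8 hhNnAaLl=8 hhNnAall=8 hhNnaaLl=8 hhNnaall=8
HHNnaaLl hits 8/256; gcd=8; 8÷8/256÷8 = 1/32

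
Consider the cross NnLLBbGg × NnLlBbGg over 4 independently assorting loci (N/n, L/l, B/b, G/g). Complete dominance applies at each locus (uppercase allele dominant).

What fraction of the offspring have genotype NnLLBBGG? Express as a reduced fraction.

P(NnLLBBGG) = 1/64

NnLLBbGg gametes: NLBG×2, NLBg×2, NLbG×2, NLbg×2, nLBG×2, nLBg×2, nLbG×2, nLbg×2
NnLlBbGg gametes: NLBG×1, NLBg×1, NLbG×1, NLbg×1, NlBG×1, NlBg×1, NlbG×1, Nlbg×1, nLBG×1, nLBg×1, nLbG×1, nLbg×1, nlBG×1, nlBg×1, nlbG×1, nlbg×1
NnLLBbGg×NnLlBbGg grid (16·16=256): NNLLBBGG=2 NNLLBBGg=4 NNLLBBgg=2 NNLLBbGG=4 NNLLBbGg=8 NNLLBbgg=4 NNLLbbGG=2 NNLLbbGg=4 NNLLbbgg=2 NNLlBBGG=2 NNLlBBGg=4 NNLlBBgg=2 NNLlBbGG=4 NNLlBbGg=8 NNLlBbgg=4 NNLlbbGG=2 NNLlbbGg=4 NNLlbbgg=2 NnLLBBGG=4 NnLLBBGg=8 NnLLBBgg=4 NnLLBbGG=8 NnLLBbGg=16 NnLLBbgg=8 NnLLbbGG=4 NnLLbbGg=8 NnLLbbgg=4 NnLlBBGG=4 NnLlBBGg=8 NnLlBBgg=4 NnLlBbGG=8 NnLlBbGg=16 NnLlBbgg=8 NnLlbbGG=4 NnLlbbGg=8 NnLlbbgg=4 nnLLBBGG=2 nnLLBBGg=4 nnLLBBgg=2 nnLLBbGG=4 nnLLBbGg=8 nnLLBbgg=4 nnLLbbGG=2 nnLLbbGg=4 nnLLbbgg=2 nnLlBBGG=2 nnLlBBGg=4 nnLlBBgg=2 nnLlBbGG=4 nnLlBbGg=8 nnLlBbgg=4 nnLlbbGG=2 nnLlbbGg=4 nnLlbbgg=2
NnLLBBGG hits 4/256; gcd=4; 4÷4/256÷4 = 1/64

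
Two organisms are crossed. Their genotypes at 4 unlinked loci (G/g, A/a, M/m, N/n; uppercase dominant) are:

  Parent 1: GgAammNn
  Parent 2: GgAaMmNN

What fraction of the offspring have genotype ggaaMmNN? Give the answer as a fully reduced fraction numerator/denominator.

GgAammNn gametes: GAmN×2, GAmn×2, GamN×2, Gamn×2, gAmN×2, gAmn×2, gamN×2, gamn×2
GgAaMmNN gametes: GAMN×2, GAmN×2, GaMN×2, GamN×2, gAMN×2, gAmN×2, gaMN×2, gamN×2
GgAammNn×GgAaMmNN grid (16·16=256): GGAAMmNN=4 GGAAMmNn=4 GGAAmmNN=4 GGAAmmNn=4 GGAaMmNN=8 GGAaMmNn=8 GGAammNN=8 GGAammNn=8 GGaaMmNN=4 GGaaMmNn=4 GGaammNN=4 GGaammNn=4 GgAAMmNN=8 GgAAMmNn=8 GgAAmmNN=8 GgAAmmNn=8 GgAaMmNN=16 GgAaMmNn=16 GgAammNN=16 GgAammNn=16 GgaaMmNN=8 GgaaMmNn=8 GgaammNN=8 GgaammNn=8 ggAAMmNN=4 ggAAMmNn=4 ggAAmmNN=4 ggAAmmNn=4 ggAaMmNN=8 ggAaMmNn=8 ggAammNN=8 ggAammNn=8 ggaaMmNN=4 ggaaMmNn=4 ggaammNN=4 ggaammNn=4
ggaaMmNN hits 4/256; gcd=4; 4÷4/256÷4 = 1/64

P(ggaaMmNN) = 1/64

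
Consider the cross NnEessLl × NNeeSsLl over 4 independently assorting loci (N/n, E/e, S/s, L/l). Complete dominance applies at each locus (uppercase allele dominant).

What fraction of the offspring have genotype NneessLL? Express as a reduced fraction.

NnEessLl gametes: NEsL×2, NEsl×2, NesL×2, Nesl×2, nEsL×2, nEsl×2, nesL×2, nesl×2
NNeeSsLl gametes: NeSL×4, NeSl×4, NesL×4, Nesl×4
NnEessLl×NNeeSsLl grid (16·16=256): NNEeSsLL=8 NNEeSsLl=16 NNEeSsll=8 NNEessLL=8 NNEessLl=16 NNEessll=8 NNeeSsLL=8 NNeeSsLl=16 NNeeSsll=8 NNeessLL=8 NNeessLl=16 NNeessll=8 NnEeSsLL=8 NnEeSsLl=16 NnEeSsll=8 NnEessLL=8 NnEessLl=16 NnEessll=8 NneeSsLL=8 NneeSsLl=16 NneeSsll=8 NneessLL=8 NneessLl=16 Nneessll=8
NneessLL hits 8/256; gcd=8; 8÷8/256÷8 = 1/32

P(NneessLL) = 1/32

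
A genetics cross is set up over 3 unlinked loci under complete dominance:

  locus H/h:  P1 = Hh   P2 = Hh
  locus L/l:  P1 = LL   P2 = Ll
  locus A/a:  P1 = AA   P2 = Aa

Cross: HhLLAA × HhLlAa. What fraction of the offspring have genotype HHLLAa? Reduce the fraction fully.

P(HHLLAa) = 1/16

HhLLAA gametes: HLA×4, hLA×4
HhLlAa gametes: HLA×1, HLa×1, HlA×1, Hla×1, hLA×1, hLa×1, hlA×1, hla×1
HhLLAA×HhLlAa grid (8·8=64): HHLLAA=4 HHLLAa=4 HHLlAA=4 HHLlAa=4 HhLLAA=8 HhLLAa=8 HhLlAA=8 HhLlAa=8 hhLLAA=4 hhLLAa=4 hhLlAA=4 hhLlAa=4
HHLLAa hits 4/64; gcd=4; 4÷4/64÷4 = 1/16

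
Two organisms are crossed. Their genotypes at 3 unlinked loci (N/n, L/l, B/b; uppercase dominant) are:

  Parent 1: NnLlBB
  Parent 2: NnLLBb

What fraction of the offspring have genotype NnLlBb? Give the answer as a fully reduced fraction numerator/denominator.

NnLlBB gametes: NLB×2, NlB×2, nLB×2, nlB×2
NnLLBb gametes: NLB×2, NLb×2, nLB×2, nLb×2
NnLlBB×NnLLBb grid (8·8=64): NNLLBB=4 NNLLBb=4 NNLlBB=4 NNLlBb=4 NnLLBB=8 NnLLBb=8 NnLlBB=8 NnLlBb=8 nnLLBB=4 nnLLBb=4 nnLlBB=4 nnLlBb=4
NnLlBb hits 8/64; gcd=8; 8÷8/64÷8 = 1/8

P(NnLlBb) = 1/8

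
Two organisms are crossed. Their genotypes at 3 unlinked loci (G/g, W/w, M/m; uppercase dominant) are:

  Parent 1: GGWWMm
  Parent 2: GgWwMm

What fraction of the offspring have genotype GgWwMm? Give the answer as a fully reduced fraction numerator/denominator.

GGWWMm gametes: GWM×4, GWm×4
GgWwMm gametes: GWM×1, GWm×1, GwM×1, Gwm×1, gWM×1, gWm×1, gwM×1, gwm×1
GGWWMm×GgWwMm grid (8·8=64): GGWWMM=4 GGWWMm=8 GGWWmm=4 GGWwMM=4 GGWwMm=8 GGWwmm=4 GgWWMM=4 GgWWMm=8 GgWWmm=4 GgWwMM=4 GgWwMm=8 GgWwmm=4
GgWwMm hits 8/64; gcd=8; 8÷8/64÷8 = 1/8

P(GgWwMm) = 1/8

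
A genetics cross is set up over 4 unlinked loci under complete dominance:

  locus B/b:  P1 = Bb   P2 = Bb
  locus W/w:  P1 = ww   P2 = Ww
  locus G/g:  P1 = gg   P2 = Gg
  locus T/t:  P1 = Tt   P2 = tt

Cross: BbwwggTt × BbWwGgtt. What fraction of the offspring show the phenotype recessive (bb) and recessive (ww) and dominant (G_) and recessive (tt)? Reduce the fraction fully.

BbwwggTt gametes: BwgT×4, Bwgt×4, bwgT×4, bwgt×4
BbWwGgtt gametes: BWGt×2, BWgt×2, BwGt×2, Bwgt×2, bWGt×2, bWgt×2, bwGt×2, bwgt×2
BbwwggTt×BbWwGgtt grid (16·16=256): BBWwGgTt=8 BBWwGgtt=8 BBWwggTt=8 BBWwggtt=8 BBwwGgTt=8 BBwwGgtt=8 BBwwggTt=8 BBwwggtt=8 BbWwGgTt=16 BbWwGgtt=16 BbWwggTt=16 BbWwggtt=16 BbwwGgTt=16 BbwwGgtt=16 BbwwggTt=16 Bbwwggtt=16 bbWwGgTt=8 bbWwGgtt=8 bbWwggTt=8 bbWwggtt=8 bbwwGgTt=8 bbwwGgtt=8 bbwwggTt=8 bbwwggtt=8
bb ww G_ tt hits 8/256; gcd=8; 8÷8/256÷8 = 1/32

P(bb ww G_ tt) = 1/32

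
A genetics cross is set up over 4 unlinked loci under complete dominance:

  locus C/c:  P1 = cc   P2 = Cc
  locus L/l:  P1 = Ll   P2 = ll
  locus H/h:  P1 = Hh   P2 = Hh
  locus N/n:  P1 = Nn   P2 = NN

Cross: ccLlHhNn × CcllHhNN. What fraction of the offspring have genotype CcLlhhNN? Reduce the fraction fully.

P(CcLlhhNN) = 1/32

ccLlHhNn gametes: cLHN×2, cLHn×2, cLhN×2, cLhn×2, clHN×2, clHn×2, clhN×2, clhn×2
CcllHhNN gametes: ClHN×4, ClhN×4, clHN×4, clhN×4
ccLlHhNn×CcllHhNN grid (16·16=256): CcLlHHNN=8 CcLlHHNn=8 CcLlHhNN=16 CcLlHhNn=16 CcLlhhNN=8 CcLlhhNn=8 CcllHHNN=8 CcllHHNn=8 CcllHhNN=16 CcllHhNn=16 CcllhhNN=8 CcllhhNn=8 ccLlHHNN=8 ccLlHHNn=8 ccLlHhNN=16 ccLlHhNn=16 ccLlhhNN=8 ccLlhhNn=8 ccllHHNN=8 ccllHHNn=8 ccllHhNN=16 ccllHhNn=16 ccllhhNN=8 ccllhhNn=8
CcLlhhNN hits 8/256; gcd=8; 8÷8/256÷8 = 1/32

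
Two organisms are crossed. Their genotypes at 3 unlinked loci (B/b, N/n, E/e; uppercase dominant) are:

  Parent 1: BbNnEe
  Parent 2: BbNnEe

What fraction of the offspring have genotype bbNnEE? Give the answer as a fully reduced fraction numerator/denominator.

P(bbNnEE) = 1/32

BbNnEe gametes: BNE×1, BNe×1, BnE×1, Bne×1, bNE×1, bNe×1, bnE×1, bne×1
BbNnEe gametes: BNE×1, BNe×1, BnE×1, Bne×1, bNE×1, bNe×1, bnE×1, bne×1
BbNnEe×BbNnEe grid (8·8=64): BBNNEE=1 BBNNEe=2 BBNNee=1 BBNnEE=2 BBNnEe=4 BBNnee=2 BBnnEE=1 BBnnEe=2 BBnnee=1 BbNNEE=2 BbNNEe=4 BbNNee=2 BbNnEE=4 BbNnEe=8 BbNnee=4 BbnnEE=2 BbnnEe=4 Bbnnee=2 bbNNEE=1 bbNNEe=2 bbNNee=1 bbNnEE=2 bbNnEe=4 bbNnee=2 bbnnEE=1 bbnnEe=2 bbnnee=1
bbNnEE hits 2/64; gcd=2; 2÷2/64÷2 = 1/32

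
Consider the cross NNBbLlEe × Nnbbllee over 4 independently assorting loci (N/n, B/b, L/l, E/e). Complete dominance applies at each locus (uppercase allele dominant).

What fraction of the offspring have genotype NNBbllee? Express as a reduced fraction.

P(NNBbllee) = 1/16

NNBbLlEe gametes: NBLE×2, NBLe×2, NBlE×2, NBle×2, NbLE×2, NbLe×2, NblE×2, Nble×2
Nnbbllee gametes: Nble×8, nble×8
NNBbLlEe×Nnbbllee grid (16·16=256): NNBbLlEe=16 NNBbLlee=16 NNBbllEe=16 NNBbllee=16 NNbbLlEe=16 NNbbLlee=16 NNbbllEe=16 NNbbllee=16 NnBbLlEe=16 NnBbLlee=16 NnBbllEe=16 NnBbllee=16 NnbbLlEe=16 NnbbLlee=16 NnbbllEe=16 Nnbbllee=16
NNBbllee hits 16/256; gcd=16; 16÷16/256÷16 = 1/16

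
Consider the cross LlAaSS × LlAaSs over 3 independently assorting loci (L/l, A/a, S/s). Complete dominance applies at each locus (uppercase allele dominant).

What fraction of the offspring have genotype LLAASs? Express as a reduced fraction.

P(LLAASs) = 1/32

LlAaSS gametes: LAS×2, LaS×2, lAS×2, laS×2
LlAaSs gametes: LAS×1, LAs×1, LaS×1, Las×1, lAS×1, lAs×1, laS×1, las×1
LlAaSS×LlAaSs grid (8·8=64): LLAASS=2 LLAASs=2 LLAaSS=4 LLAaSs=4 LLaaSS=2 LLaaSs=2 LlAASS=4 LlAASs=4 LlAaSS=8 LlAaSs=8 LlaaSS=4 LlaaSs=4 llAASS=2 llAASs=2 llAaSS=4 llAaSs=4 llaaSS=2 llaaSs=2
LLAASs hits 2/64; gcd=2; 2÷2/64÷2 = 1/32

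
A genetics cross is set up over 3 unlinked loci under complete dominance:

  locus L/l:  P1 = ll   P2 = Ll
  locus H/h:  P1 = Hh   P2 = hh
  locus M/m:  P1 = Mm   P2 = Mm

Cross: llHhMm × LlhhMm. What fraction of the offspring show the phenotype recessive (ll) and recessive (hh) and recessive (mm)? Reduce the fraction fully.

llHhMm gametes: lHM×2, lHm×2, lhM×2, lhm×2
LlhhMm gametes: LhM×2, Lhm×2, lhM×2, lhm×2
llHhMm×LlhhMm grid (8·8=64): LlHhMM=4 LlHhMm=8 LlHhmm=4 LlhhMM=4 LlhhMm=8 Llhhmm=4 llHhMM=4 llHhMm=8 llHhmm=4 llhhMM=4 llhhMm=8 llhhmm=4
ll hh mm hits 4/64; gcd=4; 4÷4/64÷4 = 1/16

P(ll hh mm) = 1/16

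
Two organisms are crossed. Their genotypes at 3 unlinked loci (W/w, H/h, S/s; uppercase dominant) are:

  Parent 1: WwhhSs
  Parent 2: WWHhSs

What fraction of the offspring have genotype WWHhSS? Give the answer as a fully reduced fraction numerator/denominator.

P(WWHhSS) = 1/16

WwhhSs gametes: WhS×2, Whs×2, whS×2, whs×2
WWHhSs gametes: WHS×2, WHs×2, WhS×2, Whs×2
WwhhSs×WWHhSs grid (8·8=64): WWHhSS=4 WWHhSs=8 WWHhss=4 WWhhSS=4 WWhhSs=8 WWhhss=4 WwHhSS=4 WwHhSs=8 WwHhss=4 WwhhSS=4 WwhhSs=8 Wwhhss=4
WWHhSS hits 4/64; gcd=4; 4÷4/64÷4 = 1/16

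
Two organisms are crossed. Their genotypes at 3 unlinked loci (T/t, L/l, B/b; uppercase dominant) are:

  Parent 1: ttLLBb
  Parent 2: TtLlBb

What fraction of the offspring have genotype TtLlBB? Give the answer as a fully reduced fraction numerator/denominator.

P(TtLlBB) = 1/16

ttLLBb gametes: tLB×4, tLb×4
TtLlBb gametes: TLB×1, TLb×1, TlB×1, Tlb×1, tLB×1, tLb×1, tlB×1, tlb×1
ttLLBb×TtLlBb grid (8·8=64): TtLLBB=4 TtLLBb=8 TtLLbb=4 TtLlBB=4 TtLlBb=8 TtLlbb=4 ttLLBB=4 ttLLBb=8 ttLLbb=4 ttLlBB=4 ttLlBb=8 ttLlbb=4
TtLlBB hits 4/64; gcd=4; 4÷4/64÷4 = 1/16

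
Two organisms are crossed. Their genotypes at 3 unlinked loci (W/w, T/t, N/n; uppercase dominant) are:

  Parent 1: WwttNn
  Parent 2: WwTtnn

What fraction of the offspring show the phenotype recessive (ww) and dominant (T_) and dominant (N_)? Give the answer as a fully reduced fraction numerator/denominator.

WwttNn gametes: WtN×2, Wtn×2, wtN×2, wtn×2
WwTtnn gametes: WTn×2, Wtn×2, wTn×2, wtn×2
WwttNn×WwTtnn grid (8·8=64): WWTtNn=4 WWTtnn=4 WWttNn=4 WWttnn=4 WwTtNn=8 WwTtnn=8 WwttNn=8 Wwttnn=8 wwTtNn=4 wwTtnn=4 wwttNn=4 wwttnn=4
ww T_ N_ hits 4/64; gcd=4; 4÷4/64÷4 = 1/16

P(ww T_ N_) = 1/16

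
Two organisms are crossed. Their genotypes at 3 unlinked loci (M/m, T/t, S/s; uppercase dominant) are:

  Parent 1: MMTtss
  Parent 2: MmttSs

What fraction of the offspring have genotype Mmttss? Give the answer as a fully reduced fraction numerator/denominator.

P(Mmttss) = 1/8

MMTtss gametes: MTs×4, Mts×4
MmttSs gametes: MtS×2, Mts×2, mtS×2, mts×2
MMTtss×MmttSs grid (8·8=64): MMTtSs=8 MMTtss=8 MMttSs=8 MMttss=8 MmTtSs=8 MmTtss=8 MmttSs=8 Mmttss=8
Mmttss hits 8/64; gcd=8; 8÷8/64÷8 = 1/8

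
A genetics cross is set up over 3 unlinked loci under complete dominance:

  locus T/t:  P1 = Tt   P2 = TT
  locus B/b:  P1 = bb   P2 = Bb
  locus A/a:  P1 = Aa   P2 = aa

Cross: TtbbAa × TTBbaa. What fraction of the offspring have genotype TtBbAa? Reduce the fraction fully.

TtbbAa gametes: TbA×2, Tba×2, tbA×2, tba×2
TTBbaa gametes: TBa×4, Tba×4
TtbbAa×TTBbaa grid (8·8=64): TTBbAa=8 TTBbaa=8 TTbbAa=8 TTbbaa=8 TtBbAa=8 TtBbaa=8 TtbbAa=8 Ttbbaa=8
TtBbAa hits 8/64; gcd=8; 8÷8/64÷8 = 1/8

P(TtBbAa) = 1/8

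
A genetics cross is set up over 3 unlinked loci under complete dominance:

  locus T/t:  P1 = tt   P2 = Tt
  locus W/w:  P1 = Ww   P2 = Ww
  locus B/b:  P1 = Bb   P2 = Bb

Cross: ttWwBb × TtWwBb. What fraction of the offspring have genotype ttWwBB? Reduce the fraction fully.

P(ttWwBB) = 1/16

ttWwBb gametes: tWB×2, tWb×2, twB×2, twb×2
TtWwBb gametes: TWB×1, TWb×1, TwB×1, Twb×1, tWB×1, tWb×1, twB×1, twb×1
ttWwBb×TtWwBb grid (8·8=64): TtWWBB=2 TtWWBb=4 TtWWbb=2 TtWwBB=4 TtWwBb=8 TtWwbb=4 TtwwBB=2 TtwwBb=4 Ttwwbb=2 ttWWBB=2 ttWWBb=4 ttWWbb=2 ttWwBB=4 ttWwBb=8 ttWwbb=4 ttwwBB=2 ttwwBb=4 ttwwbb=2
ttWwBB hits 4/64; gcd=4; 4÷4/64÷4 = 1/16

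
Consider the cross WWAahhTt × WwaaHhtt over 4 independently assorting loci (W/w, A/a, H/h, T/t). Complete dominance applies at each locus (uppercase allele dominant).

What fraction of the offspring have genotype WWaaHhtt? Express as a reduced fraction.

P(WWaaHhtt) = 1/16

WWAahhTt gametes: WAhT×4, WAht×4, WahT×4, Waht×4
WwaaHhtt gametes: WaHt×4, Waht×4, waHt×4, waht×4
WWAahhTt×WwaaHhtt grid (16·16=256): WWAaHhTt=16 WWAaHhtt=16 WWAahhTt=16 WWAahhtt=16 WWaaHhTt=16 WWaaHhtt=16 WWaahhTt=16 WWaahhtt=16 WwAaHhTt=16 WwAaHhtt=16 WwAahhTt=16 WwAahhtt=16 WwaaHhTt=16 WwaaHhtt=16 WwaahhTt=16 Wwaahhtt=16
WWaaHhtt hits 16/256; gcd=16; 16÷16/256÷16 = 1/16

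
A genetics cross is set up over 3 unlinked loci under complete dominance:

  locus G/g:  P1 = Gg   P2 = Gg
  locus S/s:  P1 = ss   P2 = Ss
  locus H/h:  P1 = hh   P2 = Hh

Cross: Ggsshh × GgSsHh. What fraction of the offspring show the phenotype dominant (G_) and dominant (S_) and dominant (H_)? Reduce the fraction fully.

P(G_ S_ H_) = 3/16

Ggsshh gametes: Gsh×4, gsh×4
GgSsHh gametes: GSH×1, GSh×1, GsH×1, Gsh×1, gSH×1, gSh×1, gsH×1, gsh×1
Ggsshh×GgSsHh grid (8·8=64): GGSsHh=4 GGSshh=4 GGssHh=4 GGsshh=4 GgSsHh=8 GgSshh=8 GgssHh=8 Ggsshh=8 ggSsHh=4 ggSshh=4 ggssHh=4 ggsshh=4
G_ S_ H_ hits 12/64; gcd=4; 12÷4/64÷4 = 3/16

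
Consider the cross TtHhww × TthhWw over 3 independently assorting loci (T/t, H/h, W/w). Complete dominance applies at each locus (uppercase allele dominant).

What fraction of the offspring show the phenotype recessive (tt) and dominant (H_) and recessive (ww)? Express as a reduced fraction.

P(tt H_ ww) = 1/16

TtHhww gametes: THw×2, Thw×2, tHw×2, thw×2
TthhWw gametes: ThW×2, Thw×2, thW×2, thw×2
TtHhww×TthhWw grid (8·8=64): TTHhWw=4 TTHhww=4 TThhWw=4 TThhww=4 TtHhWw=8 TtHhww=8 TthhWw=8 Tthhww=8 ttHhWw=4 ttHhww=4 tthhWw=4 tthhww=4
tt H_ ww hits 4/64; gcd=4; 4÷4/64÷4 = 1/16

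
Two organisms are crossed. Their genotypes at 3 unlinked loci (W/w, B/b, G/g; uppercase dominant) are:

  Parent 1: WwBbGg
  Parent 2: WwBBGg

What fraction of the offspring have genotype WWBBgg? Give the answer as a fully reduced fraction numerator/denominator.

P(WWBBgg) = 1/32

WwBbGg gametes: WBG×1, WBg×1, WbG×1, Wbg×1, wBG×1, wBg×1, wbG×1, wbg×1
WwBBGg gametes: WBG×2, WBg×2, wBG×2, wBg×2
WwBbGg×WwBBGg grid (8·8=64): WWBBGG=2 WWBBGg=4 WWBBgg=2 WWBbGG=2 WWBbGg=4 WWBbgg=2 WwBBGG=4 WwBBGg=8 WwBBgg=4 WwBbGG=4 WwBbGg=8 WwBbgg=4 wwBBGG=2 wwBBGg=4 wwBBgg=2 wwBbGG=2 wwBbGg=4 wwBbgg=2
WWBBgg hits 2/64; gcd=2; 2÷2/64÷2 = 1/32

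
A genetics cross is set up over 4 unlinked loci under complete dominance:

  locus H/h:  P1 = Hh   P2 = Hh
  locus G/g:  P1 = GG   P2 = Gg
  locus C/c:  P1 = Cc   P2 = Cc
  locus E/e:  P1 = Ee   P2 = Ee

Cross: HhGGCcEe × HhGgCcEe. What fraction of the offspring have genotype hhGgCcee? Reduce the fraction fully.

HhGGCcEe gametes: HGCE×2, HGCe×2, HGcE×2, HGce×2, hGCE×2, hGCe×2, hGcE×2, hGce×2
HhGgCcEe gametes: HGCE×1, HGCe×1, HGcE×1, HGce×1, HgCE×1, HgCe×1, HgcE×1, Hgce×1, hGCE×1, hGCe×1, hGcE×1, hGce×1, hgCE×1, hgCe×1, hgcE×1, hgce×1
HhGGCcEe×HhGgCcEe grid (16·16=256): HHGGCCEE=2 HHGGCCEe=4 HHGGCCee=2 HHGGCcEE=4 HHGGCcEe=8 HHGGCcee=4 HHGGccEE=2 HHGGccEe=4 HHGGccee=2 HHGgCCEE=2 HHGgCCEe=4 HHGgCCee=2 HHGgCcEE=4 HHGgCcEe=8 HHGgCcee=4 HHGgccEE=2 HHGgccEe=4 HHGgccee=2 HhGGCCEE=4 HhGGCCEe=8 HhGGCCee=4 HhGGCcEE=8 HhGGCcEe=16 HhGGCcee=8 HhGGccEE=4 HhGGccEe=8 HhGGccee=4 HhGgCCEE=4 HhGgCCEe=8 HhGgCCee=4 HhGgCcEE=8 HhGgCcEe=16 HhGgCcee=8 HhGgccEE=4 HhGgccEe=8 HhGgccee=4 hhGGCCEE=2 hhGGCCEe=4 hhGGCCee=2 hhGGCcEE=4 hhGGCcEe=8 hhGGCcee=4 hhGGccEE=2 hhGGccEe=4 hhGGccee=2 hhGgCCEE=2 hhGgCCEe=4 hhGgCCee=2 hhGgCcEE=4 hhGgCcEe=8 hhGgCcee=4 hhGgccEE=2 hhGgccEe=4 hhGgccee=2
hhGgCcee hits 4/256; gcd=4; 4÷4/256÷4 = 1/64

P(hhGgCcee) = 1/64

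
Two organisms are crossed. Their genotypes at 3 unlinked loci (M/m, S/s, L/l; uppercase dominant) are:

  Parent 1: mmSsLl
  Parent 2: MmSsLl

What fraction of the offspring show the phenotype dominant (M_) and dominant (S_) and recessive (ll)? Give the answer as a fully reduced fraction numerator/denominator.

mmSsLl gametes: mSL×2, mSl×2, msL×2, msl×2
MmSsLl gametes: MSL×1, MSl×1, MsL×1, Msl×1, mSL×1, mSl×1, msL×1, msl×1
mmSsLl×MmSsLl grid (8·8=64): MmSSLL=2 MmSSLl=4 MmSSll=2 MmSsLL=4 MmSsLl=8 MmSsll=4 MmssLL=2 MmssLl=4 Mmssll=2 mmSSLL=2 mmSSLl=4 mmSSll=2 mmSsLL=4 mmSsLl=8 mmSsll=4 mmssLL=2 mmssLl=4 mmssll=2
M_ S_ ll hits 6/64; gcd=2; 6÷2/64÷2 = 3/32

P(M_ S_ ll) = 3/32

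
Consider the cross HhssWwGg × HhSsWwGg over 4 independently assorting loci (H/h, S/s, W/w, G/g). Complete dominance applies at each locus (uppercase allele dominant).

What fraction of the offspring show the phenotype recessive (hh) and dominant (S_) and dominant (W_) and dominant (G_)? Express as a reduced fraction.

HhssWwGg gametes: HsWG×2, HsWg×2, HswG×2, Hswg×2, hsWG×2, hsWg×2, hswG×2, hswg×2
HhSsWwGg gametes: HSWG×1, HSWg×1, HSwG×1, HSwg×1, HsWG×1, HsWg×1, HswG×1, Hswg×1, hSWG×1, hSWg×1, hSwG×1, hSwg×1, hsWG×1, hsWg×1, hswG×1, hswg×1
HhssWwGg×HhSsWwGg grid (16·16=256): HHSsWWGG=2 HHSsWWGg=4 HHSsWWgg=2 HHSsWwGG=4 HHSsWwGg=8 HHSsWwgg=4 HHSswwGG=2 HHSswwGg=4 HHSswwgg=2 HHssWWGG=2 HHssWWGg=4 HHssWWgg=2 HHssWwGG=4 HHssWwGg=8 HHssWwgg=4 HHsswwGG=2 HHsswwGg=4 HHsswwgg=2 HhSsWWGG=4 HhSsWWGg=8 HhSsWWgg=4 HhSsWwGG=8 HhSsWwGg=16 HhSsWwgg=8 HhSswwGG=4 HhSswwGg=8 HhSswwgg=4 HhssWWGG=4 HhssWWGg=8 HhssWWgg=4 HhssWwGG=8 HhssWwGg=16 HhssWwgg=8 HhsswwGG=4 HhsswwGg=8 Hhsswwgg=4 hhSsWWGG=2 hhSsWWGg=4 hhSsWWgg=2 hhSsWwGG=4 hhSsWwGg=8 hhSsWwgg=4 hhSswwGG=2 hhSswwGg=4 hhSswwgg=2 hhssWWGG=2 hhssWWGg=4 hhssWWgg=2 hhssWwGG=4 hhssWwGg=8 hhssWwgg=4 hhsswwGG=2 hhsswwGg=4 hhsswwgg=2
hh S_ W_ G_ hits 18/256; gcd=2; 18÷2/256÷2 = 9/128

P(hh S_ W_ G_) = 9/128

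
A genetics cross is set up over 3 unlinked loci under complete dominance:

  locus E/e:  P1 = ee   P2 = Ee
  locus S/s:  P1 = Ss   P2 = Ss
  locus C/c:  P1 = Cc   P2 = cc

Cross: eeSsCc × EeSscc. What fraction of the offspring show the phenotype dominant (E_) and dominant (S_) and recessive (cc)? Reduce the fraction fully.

P(E_ S_ cc) = 3/16

eeSsCc gametes: eSC×2, eSc×2, esC×2, esc×2
EeSscc gametes: ESc×2, Esc×2, eSc×2, esc×2
eeSsCc×EeSscc grid (8·8=64): EeSSCc=4 EeSScc=4 EeSsCc=8 EeSscc=8 EessCc=4 Eesscc=4 eeSSCc=4 eeSScc=4 eeSsCc=8 eeSscc=8 eessCc=4 eesscc=4
E_ S_ cc hits 12/64; gcd=4; 12÷4/64÷4 = 3/16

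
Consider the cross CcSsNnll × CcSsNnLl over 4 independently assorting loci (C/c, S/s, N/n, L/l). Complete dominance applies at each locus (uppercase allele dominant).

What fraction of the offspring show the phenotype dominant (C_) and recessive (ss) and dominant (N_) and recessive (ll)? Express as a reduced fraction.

P(C_ ss N_ ll) = 9/128

CcSsNnll gametes: CSNl×2, CSnl×2, CsNl×2, Csnl×2, cSNl×2, cSnl×2, csNl×2, csnl×2
CcSsNnLl gametes: CSNL×1, CSNl×1, CSnL×1, CSnl×1, CsNL×1, CsNl×1, CsnL×1, Csnl×1, cSNL×1, cSNl×1, cSnL×1, cSnl×1, csNL×1, csNl×1, csnL×1, csnl×1
CcSsNnll×CcSsNnLl grid (16·16=256): CCSSNNLl=2 CCSSNNll=2 CCSSNnLl=4 CCSSNnll=4 CCSSnnLl=2 CCSSnnll=2 CCSsNNLl=4 CCSsNNll=4 CCSsNnLl=8 CCSsNnll=8 CCSsnnLl=4 CCSsnnll=4 CCssNNLl=2 CCssNNll=2 CCssNnLl=4 CCssNnll=4 CCssnnLl=2 CCssnnll=2 CcSSNNLl=4 CcSSNNll=4 CcSSNnLl=8 CcSSNnll=8 CcSSnnLl=4 CcSSnnll=4 CcSsNNLl=8 CcSsNNll=8 CcSsNnLl=16 CcSsNnll=16 CcSsnnLl=8 CcSsnnll=8 CcssNNLl=4 CcssNNll=4 CcssNnLl=8 CcssNnll=8 CcssnnLl=4 Ccssnnll=4 ccSSNNLl=2 ccSSNNll=2 ccSSNnLl=4 ccSSNnll=4 ccSSnnLl=2 ccSSnnll=2 ccSsNNLl=4 ccSsNNll=4 ccSsNnLl=8 ccSsNnll=8 ccSsnnLl=4 ccSsnnll=4 ccssNNLl=2 ccssNNll=2 ccssNnLl=4 ccssNnll=4 ccssnnLl=2 ccssnnll=2
C_ ss N_ ll hits 18/256; gcd=2; 18÷2/256÷2 = 9/128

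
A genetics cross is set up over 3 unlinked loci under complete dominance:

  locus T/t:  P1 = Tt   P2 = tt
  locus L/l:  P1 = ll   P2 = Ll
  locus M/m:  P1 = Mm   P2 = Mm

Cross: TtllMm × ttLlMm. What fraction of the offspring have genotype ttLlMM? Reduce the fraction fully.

P(ttLlMM) = 1/16

TtllMm gametes: TlM×2, Tlm×2, tlM×2, tlm×2
ttLlMm gametes: tLM×2, tLm×2, tlM×2, tlm×2
TtllMm×ttLlMm grid (8·8=64): TtLlMM=4 TtLlMm=8 TtLlmm=4 TtllMM=4 TtllMm=8 Ttllmm=4 ttLlMM=4 ttLlMm=8 ttLlmm=4 ttllMM=4 ttllMm=8 ttllmm=4
ttLlMM hits 4/64; gcd=4; 4÷4/64÷4 = 1/16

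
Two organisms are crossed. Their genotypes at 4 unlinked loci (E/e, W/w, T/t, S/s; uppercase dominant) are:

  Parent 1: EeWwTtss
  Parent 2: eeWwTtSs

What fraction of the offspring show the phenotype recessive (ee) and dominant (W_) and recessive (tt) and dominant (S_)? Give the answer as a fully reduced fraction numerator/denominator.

EeWwTtss gametes: EWTs×2, EWts×2, EwTs×2, Ewts×2, eWTs×2, eWts×2, ewTs×2, ewts×2
eeWwTtSs gametes: eWTS×2, eWTs×2, eWtS×2, eWts×2, ewTS×2, ewTs×2, ewtS×2, ewts×2
EeWwTtss×eeWwTtSs grid (16·16=256): EeWWTTSs=4 EeWWTTss=4 EeWWTtSs=8 EeWWTtss=8 EeWWttSs=4 EeWWttss=4 EeWwTTSs=8 EeWwTTss=8 EeWwTtSs=16 EeWwTtss=16 EeWwttSs=8 EeWwttss=8 EewwTTSs=4 EewwTTss=4 EewwTtSs=8 EewwTtss=8 EewwttSs=4 Eewwttss=4 eeWWTTSs=4 eeWWTTss=4 eeWWTtSs=8 eeWWTtss=8 eeWWttSs=4 eeWWttss=4 eeWwTTSs=8 eeWwTTss=8 eeWwTtSs=16 eeWwTtss=16 eeWwttSs=8 eeWwttss=8 eewwTTSs=4 eewwTTss=4 eewwTtSs=8 eewwTtss=8 eewwttSs=4 eewwttss=4
ee W_ tt S_ hits 12/256; gcd=4; 12÷4/256÷4 = 3/64

P(ee W_ tt S_) = 3/64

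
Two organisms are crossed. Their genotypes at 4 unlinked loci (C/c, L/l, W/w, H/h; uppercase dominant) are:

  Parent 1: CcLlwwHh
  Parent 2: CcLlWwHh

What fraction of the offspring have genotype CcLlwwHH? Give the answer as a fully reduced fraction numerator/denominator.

CcLlwwHh gametes: CLwH×2, CLwh×2, ClwH×2, Clwh×2, cLwH×2, cLwh×2, clwH×2, clwh×2
CcLlWwHh gametes: CLWH×1, CLWh×1, CLwH×1, CLwh×1, ClWH×1, ClWh×1, ClwH×1, Clwh×1, cLWH×1, cLWh×1, cLwH×1, cLwh×1, clWH×1, clWh×1, clwH×1, clwh×1
CcLlwwHh×CcLlWwHh grid (16·16=256): CCLLWwHH=2 CCLLWwHh=4 CCLLWwhh=2 CCLLwwHH=2 CCLLwwHh=4 CCLLwwhh=2 CCLlWwHH=4 CCLlWwHh=8 CCLlWwhh=4 CCLlwwHH=4 CCLlwwHh=8 CCLlwwhh=4 CCllWwHH=2 CCllWwHh=4 CCllWwhh=2 CCllwwHH=2 CCllwwHh=4 CCllwwhh=2 CcLLWwHH=4 CcLLWwHh=8 CcLLWwhh=4 CcLLwwHH=4 CcLLwwHh=8 CcLLwwhh=4 CcLlWwHH=8 CcLlWwHh=16 CcLlWwhh=8 CcLlwwHH=8 CcLlwwHh=16 CcLlwwhh=8 CcllWwHH=4 CcllWwHh=8 CcllWwhh=4 CcllwwHH=4 CcllwwHh=8 Ccllwwhh=4 ccLLWwHH=2 ccLLWwHh=4 ccLLWwhh=2 ccLLwwHH=2 ccLLwwHh=4 ccLLwwhh=2 ccLlWwHH=4 ccLlWwHh=8 ccLlWwhh=4 ccLlwwHH=4 ccLlwwHh=8 ccLlwwhh=4 ccllWwHH=2 ccllWwHh=4 ccllWwhh=2 ccllwwHH=2 ccllwwHh=4 ccllwwhh=2
CcLlwwHH hits 8/256; gcd=8; 8÷8/256÷8 = 1/32

P(CcLlwwHH) = 1/32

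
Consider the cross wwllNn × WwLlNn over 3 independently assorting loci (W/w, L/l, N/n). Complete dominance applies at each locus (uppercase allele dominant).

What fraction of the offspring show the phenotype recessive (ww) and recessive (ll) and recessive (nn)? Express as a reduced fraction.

wwllNn gametes: wlN×4, wln×4
WwLlNn gametes: WLN×1, WLn×1, WlN×1, Wln×1, wLN×1, wLn×1, wlN×1, wln×1
wwllNn×WwLlNn grid (8·8=64): WwLlNN=4 WwLlNn=8 WwLlnn=4 WwllNN=4 WwllNn=8 Wwllnn=4 wwLlNN=4 wwLlNn=8 wwLlnn=4 wwllNN=4 wwllNn=8 wwllnn=4
ww ll nn hits 4/64; gcd=4; 4÷4/64÷4 = 1/16

P(ww ll nn) = 1/16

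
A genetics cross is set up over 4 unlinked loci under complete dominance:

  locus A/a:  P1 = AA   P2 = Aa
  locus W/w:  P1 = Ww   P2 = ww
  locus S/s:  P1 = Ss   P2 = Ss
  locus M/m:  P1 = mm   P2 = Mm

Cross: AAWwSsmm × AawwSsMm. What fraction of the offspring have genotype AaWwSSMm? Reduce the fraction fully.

AAWwSsmm gametes: AWSm×4, AWsm×4, AwSm×4, Awsm×4
AawwSsMm gametes: AwSM×2, AwSm×2, AwsM×2, Awsm×2, awSM×2, awSm×2, awsM×2, awsm×2
AAWwSsmm×AawwSsMm grid (16·16=256): AAWwSSMm=8 AAWwSSmm=8 AAWwSsMm=16 AAWwSsmm=16 AAWwssMm=8 AAWwssmm=8 AAwwSSMm=8 AAwwSSmm=8 AAwwSsMm=16 AAwwSsmm=16 AAwwssMm=8 AAwwssmm=8 AaWwSSMm=8 AaWwSSmm=8 AaWwSsMm=16 AaWwSsmm=16 AaWwssMm=8 AaWwssmm=8 AawwSSMm=8 AawwSSmm=8 AawwSsMm=16 AawwSsmm=16 AawwssMm=8 Aawwssmm=8
AaWwSSMm hits 8/256; gcd=8; 8÷8/256÷8 = 1/32

P(AaWwSSMm) = 1/32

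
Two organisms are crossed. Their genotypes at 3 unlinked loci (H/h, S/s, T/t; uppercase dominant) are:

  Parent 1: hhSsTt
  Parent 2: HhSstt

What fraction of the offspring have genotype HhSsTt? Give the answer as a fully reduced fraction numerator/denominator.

P(HhSsTt) = 1/8

hhSsTt gametes: hST×2, hSt×2, hsT×2, hst×2
HhSstt gametes: HSt×2, Hst×2, hSt×2, hst×2
hhSsTt×HhSstt grid (8·8=64): HhSSTt=4 HhSStt=4 HhSsTt=8 HhSstt=8 HhssTt=4 Hhsstt=4 hhSSTt=4 hhSStt=4 hhSsTt=8 hhSstt=8 hhssTt=4 hhsstt=4
HhSsTt hits 8/64; gcd=8; 8÷8/64÷8 = 1/8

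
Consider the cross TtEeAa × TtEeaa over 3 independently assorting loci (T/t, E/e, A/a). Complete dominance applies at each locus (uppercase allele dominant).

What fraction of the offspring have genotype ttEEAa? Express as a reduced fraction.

TtEeAa gametes: TEA×1, TEa×1, TeA×1, Tea×1, tEA×1, tEa×1, teA×1, tea×1
TtEeaa gametes: TEa×2, Tea×2, tEa×2, tea×2
TtEeAa×TtEeaa grid (8·8=64): TTEEAa=2 TTEEaa=2 TTEeAa=4 TTEeaa=4 TTeeAa=2 TTeeaa=2 TtEEAa=4 TtEEaa=4 TtEeAa=8 TtEeaa=8 TteeAa=4 Tteeaa=4 ttEEAa=2 ttEEaa=2 ttEeAa=4 ttEeaa=4 tteeAa=2 tteeaa=2
ttEEAa hits 2/64; gcd=2; 2÷2/64÷2 = 1/32

P(ttEEAa) = 1/32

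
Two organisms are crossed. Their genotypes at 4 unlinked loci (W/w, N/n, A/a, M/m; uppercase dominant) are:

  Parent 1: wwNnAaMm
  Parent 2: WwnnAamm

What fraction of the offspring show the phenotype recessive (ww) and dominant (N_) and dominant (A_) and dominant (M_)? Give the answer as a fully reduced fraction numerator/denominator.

P(ww N_ A_ M_) = 3/32

wwNnAaMm gametes: wNAM×2, wNAm×2, wNaM×2, wNam×2, wnAM×2, wnAm×2, wnaM×2, wnam×2
WwnnAamm gametes: WnAm×4, Wnam×4, wnAm×4, wnam×4
wwNnAaMm×WwnnAamm grid (16·16=256): WwNnAAMm=8 WwNnAAmm=8 WwNnAaMm=16 WwNnAamm=16 WwNnaaMm=8 WwNnaamm=8 WwnnAAMm=8 WwnnAAmm=8 WwnnAaMm=16 WwnnAamm=16 WwnnaaMm=8 Wwnnaamm=8 wwNnAAMm=8 wwNnAAmm=8 wwNnAaMm=16 wwNnAamm=16 wwNnaaMm=8 wwNnaamm=8 wwnnAAMm=8 wwnnAAmm=8 wwnnAaMm=16 wwnnAamm=16 wwnnaaMm=8 wwnnaamm=8
ww N_ A_ M_ hits 24/256; gcd=8; 24÷8/256÷8 = 3/32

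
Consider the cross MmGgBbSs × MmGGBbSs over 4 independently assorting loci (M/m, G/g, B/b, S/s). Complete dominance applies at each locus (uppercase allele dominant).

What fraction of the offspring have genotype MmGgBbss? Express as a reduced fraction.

P(MmGgBbss) = 1/32

MmGgBbSs gametes: MGBS×1, MGBs×1, MGbS×1, MGbs×1, MgBS×1, MgBs×1, MgbS×1, Mgbs×1, mGBS×1, mGBs×1, mGbS×1, mGbs×1, mgBS×1, mgBs×1, mgbS×1, mgbs×1
MmGGBbSs gametes: MGBS×2, MGBs×2, MGbS×2, MGbs×2, mGBS×2, mGBs×2, mGbS×2, mGbs×2
MmGgBbSs×MmGGBbSs grid (16·16=256): MMGGBBSS=2 MMGGBBSs=4 MMGGBBss=2 MMGGBbSS=4 MMGGBbSs=8 MMGGBbss=4 MMGGbbSS=2 MMGGbbSs=4 MMGGbbss=2 MMGgBBSS=2 MMGgBBSs=4 MMGgBBss=2 MMGgBbSS=4 MMGgBbSs=8 MMGgBbss=4 MMGgbbSS=2 MMGgbbSs=4 MMGgbbss=2 MmGGBBSS=4 MmGGBBSs=8 MmGGBBss=4 MmGGBbSS=8 MmGGBbSs=16 MmGGBbss=8 MmGGbbSS=4 MmGGbbSs=8 MmGGbbss=4 MmGgBBSS=4 MmGgBBSs=8 MmGgBBss=4 MmGgBbSS=8 MmGgBbSs=16 MmGgBbss=8 MmGgbbSS=4 MmGgbbSs=8 MmGgbbss=4 mmGGBBSS=2 mmGGBBSs=4 mmGGBBss=2 mmGGBbSS=4 mmGGBbSs=8 mmGGBbss=4 mmGGbbSS=2 mmGGbbSs=4 mmGGbbss=2 mmGgBBSS=2 mmGgBBSs=4 mmGgBBss=2 mmGgBbSS=4 mmGgBbSs=8 mmGgBbss=4 mmGgbbSS=2 mmGgbbSs=4 mmGgbbss=2
MmGgBbss hits 8/256; gcd=8; 8÷8/256÷8 = 1/32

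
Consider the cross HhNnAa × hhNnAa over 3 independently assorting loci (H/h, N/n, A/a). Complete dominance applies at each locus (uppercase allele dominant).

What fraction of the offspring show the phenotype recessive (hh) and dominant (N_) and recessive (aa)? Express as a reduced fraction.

HhNnAa gametes: HNA×1, HNa×1, HnA×1, Hna×1, hNA×1, hNa×1, hnA×1, hna×1
hhNnAa gametes: hNA×2, hNa×2, hnA×2, hna×2
HhNnAa×hhNnAa grid (8·8=64): HhNNAA=2 HhNNAa=4 HhNNaa=2 HhNnAA=4 HhNnAa=8 HhNnaa=4 HhnnAA=2 HhnnAa=4 Hhnnaa=2 hhNNAA=2 hhNNAa=4 hhNNaa=2 hhNnAA=4 hhNnAa=8 hhNnaa=4 hhnnAA=2 hhnnAa=4 hhnnaa=2
hh N_ aa hits 6/64; gcd=2; 6÷2/64÷2 = 3/32

P(hh N_ aa) = 3/32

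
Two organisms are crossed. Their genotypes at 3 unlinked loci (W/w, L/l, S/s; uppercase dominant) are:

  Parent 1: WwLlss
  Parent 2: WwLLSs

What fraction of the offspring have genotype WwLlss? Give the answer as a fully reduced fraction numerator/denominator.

P(WwLlss) = 1/8

WwLlss gametes: WLs×2, Wls×2, wLs×2, wls×2
WwLLSs gametes: WLS×2, WLs×2, wLS×2, wLs×2
WwLlss×WwLLSs grid (8·8=64): WWLLSs=4 WWLLss=4 WWLlSs=4 WWLlss=4 WwLLSs=8 WwLLss=8 WwLlSs=8 WwLlss=8 wwLLSs=4 wwLLss=4 wwLlSs=4 wwLlss=4
WwLlss hits 8/64; gcd=8; 8÷8/64÷8 = 1/8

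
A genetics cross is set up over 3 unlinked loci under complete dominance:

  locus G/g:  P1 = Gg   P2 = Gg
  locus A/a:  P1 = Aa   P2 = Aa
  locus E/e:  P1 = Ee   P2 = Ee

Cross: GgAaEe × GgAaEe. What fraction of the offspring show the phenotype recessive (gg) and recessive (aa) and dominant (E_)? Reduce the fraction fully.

P(gg aa E_) = 3/64

GgAaEe gametes: GAE×1, GAe×1, GaE×1, Gae×1, gAE×1, gAe×1, gaE×1, gae×1
GgAaEe gametes: GAE×1, GAe×1, GaE×1, Gae×1, gAE×1, gAe×1, gaE×1, gae×1
GgAaEe×GgAaEe grid (8·8=64): GGAAEE=1 GGAAEe=2 GGAAee=1 GGAaEE=2 GGAaEe=4 GGAaee=2 GGaaEE=1 GGaaEe=2 GGaaee=1 GgAAEE=2 GgAAEe=4 GgAAee=2 GgAaEE=4 GgAaEe=8 GgAaee=4 GgaaEE=2 GgaaEe=4 Ggaaee=2 ggAAEE=1 ggAAEe=2 ggAAee=1 ggAaEE=2 ggAaEe=4 ggAaee=2 ggaaEE=1 ggaaEe=2 ggaaee=1
gg aa E_ hits 3/64; gcd=1; 3÷1/64÷1 = 3/64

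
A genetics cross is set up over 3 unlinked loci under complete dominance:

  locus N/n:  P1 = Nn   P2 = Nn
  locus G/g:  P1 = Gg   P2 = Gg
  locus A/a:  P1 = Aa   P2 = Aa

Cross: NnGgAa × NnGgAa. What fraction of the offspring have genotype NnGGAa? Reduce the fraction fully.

P(NnGGAa) = 1/16

NnGgAa gametes: NGA×1, NGa×1, NgA×1, Nga×1, nGA×1, nGa×1, ngA×1, nga×1
NnGgAa gametes: NGA×1, NGa×1, NgA×1, Nga×1, nGA×1, nGa×1, ngA×1, nga×1
NnGgAa×NnGgAa grid (8·8=64): NNGGAA=1 NNGGAa=2 NNGGaa=1 NNGgAA=2 NNGgAa=4 NNGgaa=2 NNggAA=1 NNggAa=2 NNggaa=1 NnGGAA=2 NnGGAa=4 NnGGaa=2 NnGgAA=4 NnGgAa=8 NnGgaa=4 NnggAA=2 NnggAa=4 Nnggaa=2 nnGGAA=1 nnGGAa=2 nnGGaa=1 nnGgAA=2 nnGgAa=4 nnGgaa=2 nnggAA=1 nnggAa=2 nnggaa=1
NnGGAa hits 4/64; gcd=4; 4÷4/64÷4 = 1/16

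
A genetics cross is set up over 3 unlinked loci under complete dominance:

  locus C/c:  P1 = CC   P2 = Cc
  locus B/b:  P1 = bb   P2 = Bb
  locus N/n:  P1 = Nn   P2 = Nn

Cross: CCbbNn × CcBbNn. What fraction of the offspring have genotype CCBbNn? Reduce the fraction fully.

P(CCBbNn) = 1/8

CCbbNn gametes: CbN×4, Cbn×4
CcBbNn gametes: CBN×1, CBn×1, CbN×1, Cbn×1, cBN×1, cBn×1, cbN×1, cbn×1
CCbbNn×CcBbNn grid (8·8=64): CCBbNN=4 CCBbNn=8 CCBbnn=4 CCbbNN=4 CCbbNn=8 CCbbnn=4 CcBbNN=4 CcBbNn=8 CcBbnn=4 CcbbNN=4 CcbbNn=8 Ccbbnn=4
CCBbNn hits 8/64; gcd=8; 8÷8/64÷8 = 1/8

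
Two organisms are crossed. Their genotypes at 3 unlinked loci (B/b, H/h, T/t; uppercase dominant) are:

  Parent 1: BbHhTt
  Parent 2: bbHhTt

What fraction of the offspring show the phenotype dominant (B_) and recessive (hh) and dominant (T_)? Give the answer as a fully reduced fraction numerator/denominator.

P(B_ hh T_) = 3/32

BbHhTt gametes: BHT×1, BHt×1, BhT×1, Bht×1, bHT×1, bHt×1, bhT×1, bht×1
bbHhTt gametes: bHT×2, bHt×2, bhT×2, bht×2
BbHhTt×bbHhTt grid (8·8=64): BbHHTT=2 BbHHTt=4 BbHHtt=2 BbHhTT=4 BbHhTt=8 BbHhtt=4 BbhhTT=2 BbhhTt=4 Bbhhtt=2 bbHHTT=2 bbHHTt=4 bbHHtt=2 bbHhTT=4 bbHhTt=8 bbHhtt=4 bbhhTT=2 bbhhTt=4 bbhhtt=2
B_ hh T_ hits 6/64; gcd=2; 6÷2/64÷2 = 3/32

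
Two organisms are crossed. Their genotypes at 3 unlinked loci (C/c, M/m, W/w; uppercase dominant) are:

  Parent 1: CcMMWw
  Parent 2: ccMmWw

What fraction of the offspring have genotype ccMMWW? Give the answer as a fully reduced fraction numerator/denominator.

P(ccMMWW) = 1/16

CcMMWw gametes: CMW×2, CMw×2, cMW×2, cMw×2
ccMmWw gametes: cMW×2, cMw×2, cmW×2, cmw×2
CcMMWw×ccMmWw grid (8·8=64): CcMMWW=4 CcMMWw=8 CcMMww=4 CcMmWW=4 CcMmWw=8 CcMmww=4 ccMMWW=4 ccMMWw=8 ccMMww=4 ccMmWW=4 ccMmWw=8 ccMmww=4
ccMMWW hits 4/64; gcd=4; 4÷4/64÷4 = 1/16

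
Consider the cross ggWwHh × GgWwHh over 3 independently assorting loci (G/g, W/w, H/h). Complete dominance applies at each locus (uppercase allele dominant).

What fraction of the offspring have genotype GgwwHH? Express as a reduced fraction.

ggWwHh gametes: gWH×2, gWh×2, gwH×2, gwh×2
GgWwHh gametes: GWH×1, GWh×1, GwH×1, Gwh×1, gWH×1, gWh×1, gwH×1, gwh×1
ggWwHh×GgWwHh grid (8·8=64): GgWWHH=2 GgWWHh=4 GgWWhh=2 GgWwHH=4 GgWwHh=8 GgWwhh=4 GgwwHH=2 GgwwHh=4 Ggwwhh=2 ggWWHH=2 ggWWHh=4 ggWWhh=2 ggWwHH=4 ggWwHh=8 ggWwhh=4 ggwwHH=2 ggwwHh=4 ggwwhh=2
GgwwHH hits 2/64; gcd=2; 2÷2/64÷2 = 1/32

P(GgwwHH) = 1/32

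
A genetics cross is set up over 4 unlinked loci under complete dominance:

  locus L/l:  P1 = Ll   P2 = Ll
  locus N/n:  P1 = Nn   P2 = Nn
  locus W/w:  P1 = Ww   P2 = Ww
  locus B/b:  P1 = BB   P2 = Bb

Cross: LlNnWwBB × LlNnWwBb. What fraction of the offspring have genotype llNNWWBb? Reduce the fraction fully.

LlNnWwBB gametes: LNWB×2, LNwB×2, LnWB×2, LnwB×2, lNWB×2, lNwB×2, lnWB×2, lnwB×2
LlNnWwBb gametes: LNWB×1, LNWb×1, LNwB×1, LNwb×1, LnWB×1, LnWb×1, LnwB×1, Lnwb×1, lNWB×1, lNWb×1, lNwB×1, lNwb×1, lnWB×1, lnWb×1, lnwB×1, lnwb×1
LlNnWwBB×LlNnWwBb grid (16·16=256): LLNNWWBB=2 LLNNWWBb=2 LLNNWwBB=4 LLNNWwBb=4 LLNNwwBB=2 LLNNwwBb=2 LLNnWWBB=4 LLNnWWBb=4 LLNnWwBB=8 LLNnWwBb=8 LLNnwwBB=4 LLNnwwBb=4 LLnnWWBB=2 LLnnWWBb=2 LLnnWwBB=4 LLnnWwBb=4 LLnnwwBB=2 LLnnwwBb=2 LlNNWWBB=4 LlNNWWBb=4 LlNNWwBB=8 LlNNWwBb=8 LlNNwwBB=4 LlNNwwBb=4 LlNnWWBB=8 LlNnWWBb=8 LlNnWwBB=16 LlNnWwBb=16 LlNnwwBB=8 LlNnwwBb=8 LlnnWWBB=4 LlnnWWBb=4 LlnnWwBB=8 LlnnWwBb=8 LlnnwwBB=4 LlnnwwBb=4 llNNWWBB=2 llNNWWBb=2 llNNWwBB=4 llNNWwBb=4 llNNwwBB=2 llNNwwBb=2 llNnWWBB=4 llNnWWBb=4 llNnWwBB=8 llNnWwBb=8 llNnwwBB=4 llNnwwBb=4 llnnWWBB=2 llnnWWBb=2 llnnWwBB=4 llnnWwBb=4 llnnwwBB=2 llnnwwBb=2
llNNWWBb hits 2/256; gcd=2; 2÷2/256÷2 = 1/128

P(llNNWWBb) = 1/128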